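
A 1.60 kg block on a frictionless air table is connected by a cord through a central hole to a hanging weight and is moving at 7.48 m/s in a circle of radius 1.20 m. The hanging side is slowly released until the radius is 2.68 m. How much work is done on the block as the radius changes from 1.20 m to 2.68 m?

The only horizontal force on the mass is along the cord (radial), so it exerts no torque about the hole and angular momentum m v r is conserved.
v₂ = v₁ r₁ / r₂ = (7.48)(1.20) / (2.68) = 3.349 m/s.
W = ΔKE = ½m(v₂² − v₁²) = -35.79 J.

W ≈ -35.8 J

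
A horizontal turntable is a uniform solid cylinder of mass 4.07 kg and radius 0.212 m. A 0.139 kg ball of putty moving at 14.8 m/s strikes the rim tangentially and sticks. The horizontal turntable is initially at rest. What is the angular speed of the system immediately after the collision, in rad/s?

|ω_f| ≈ 4.46 rad/s

The axle reaction passes through the axle and exerts no torque about it; angular momentum about the axle is conserved through the impact.
I_p = ½(4.07)(0.212)² = 0.09146 kg·m². Taking the sense of the ball of putty's angular momentum as positive, L_{ball} = m v R = (0.139)(14.8)(0.212) = 0.4361 kg·m²/s.
L_i = 0 + 0.4361 = 0.4361 kg·m²/s.
After sticking, I_f = I_p + m R² = 0.09146 + (0.139)(0.212)² = 0.09771 kg·m².
ω_f = L_i / I_f = 0.4361 / 0.09771 = 4.464 rad/s.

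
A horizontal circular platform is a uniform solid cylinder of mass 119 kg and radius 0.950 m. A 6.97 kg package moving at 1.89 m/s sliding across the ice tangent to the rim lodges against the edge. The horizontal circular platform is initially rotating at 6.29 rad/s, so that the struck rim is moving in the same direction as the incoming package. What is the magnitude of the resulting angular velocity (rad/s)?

About the central axle the impulsive forces during the collision are internal, so angular momentum about that axis is conserved.
I_p = ½(119)(0.950)² = 53.70 kg·m². Taking the sense of the package's angular momentum as positive, L_{package} = m v R = (6.97)(1.89)(0.950) = 12.51 kg·m²/s.
L_i = +I_p ω_p + m v R = +(53.70)(6.29) + 12.51 = 350.3 kg·m²/s.
After sticking, I_f = I_p + m R² = 53.70 + (6.97)(0.950)² = 59.99 kg·m².
ω_f = L_i / I_f = 350.3 / 59.99 = 5.839 rad/s.

|ω_f| ≈ 5.84 rad/s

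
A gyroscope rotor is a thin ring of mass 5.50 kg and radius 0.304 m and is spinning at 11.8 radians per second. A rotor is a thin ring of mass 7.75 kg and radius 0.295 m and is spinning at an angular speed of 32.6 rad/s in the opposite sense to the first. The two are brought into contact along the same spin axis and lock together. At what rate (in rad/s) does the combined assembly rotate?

|ω_f| ≈ 13.5 rad/s

The coupling torques are internal; angular momentum about the shared axis is conserved.
Moments of inertia: I_A = (5.50)(0.304)² = 0.5083 kg·m²; I_B = (7.75)(0.295)² = 0.6744 kg·m².
Taking A's sense as positive: L = (0.5083)(11.8) − (0.6744)(32.6) = -15.99 kg·m²·rad/s.
Combined I = 0.5083 + 0.6744 = 1.183 kg·m².
ω_f = L / I = -15.99 / 1.183 = -13.52 rad/s.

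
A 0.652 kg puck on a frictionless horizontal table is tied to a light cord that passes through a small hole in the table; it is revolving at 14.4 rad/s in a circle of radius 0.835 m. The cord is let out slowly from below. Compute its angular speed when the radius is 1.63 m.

No torque about the axis ⇒ m r₁² ω₁ = m r₂² ω₂.
ω₂ = ω₁ (r₁/r₂)² = (14.4)(0.835/1.63)² = 3.779 rad/s.

ω₂ ≈ 3.78 rad/s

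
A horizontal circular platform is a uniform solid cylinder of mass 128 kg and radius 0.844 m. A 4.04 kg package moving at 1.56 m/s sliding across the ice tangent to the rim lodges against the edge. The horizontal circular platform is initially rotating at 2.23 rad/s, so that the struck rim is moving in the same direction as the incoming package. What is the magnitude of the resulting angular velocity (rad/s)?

About the central axle the impulsive forces during the collision are internal, so angular momentum about that axis is conserved.
I_p = ½(128)(0.844)² = 45.59 kg·m². Taking the sense of the package's angular momentum as positive, L_{package} = m v R = (4.04)(1.56)(0.844) = 5.319 kg·m²/s.
L_i = +I_p ω_p + m v R = +(45.59)(2.23) + 5.319 = 107.0 kg·m²/s.
After sticking, I_f = I_p + m R² = 45.59 + (4.04)(0.844)² = 48.47 kg·m².
ω_f = L_i / I_f = 107.0 / 48.47 = 2.207 rad/s.

|ω_f| ≈ 2.21 rad/s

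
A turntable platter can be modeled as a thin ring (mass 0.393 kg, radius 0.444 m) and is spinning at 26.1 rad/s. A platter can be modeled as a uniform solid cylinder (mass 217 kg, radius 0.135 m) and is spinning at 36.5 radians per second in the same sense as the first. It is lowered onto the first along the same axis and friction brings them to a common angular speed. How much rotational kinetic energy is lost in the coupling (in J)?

ΔKE lost ≈ 4.03 J

No external torque acts about the common axis, so total angular momentum is conserved.
Moments of inertia: I_A = (0.393)(0.444)² = 0.07747 kg·m²; I_B = ½(217)(0.135)² = 1.977 kg·m².
Taking A's sense as positive: L = (0.07747)(26.1) + (1.977)(36.5) = 74.20 kg·m²·rad/s.
Combined I = 0.07747 + 1.977 = 2.055 kg·m².
ω_f = L / I = 74.20 / 2.055 = 36.11 rad/s.
KE_i = ½ΣIω² = 1344 J; KE_f = ½(2.055)(36.11)² = 1340 J.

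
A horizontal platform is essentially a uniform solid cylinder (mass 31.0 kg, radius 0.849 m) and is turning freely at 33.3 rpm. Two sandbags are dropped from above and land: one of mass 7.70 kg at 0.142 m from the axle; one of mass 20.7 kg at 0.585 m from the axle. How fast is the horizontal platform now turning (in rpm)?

The added mass arrives with no angular momentum about the axle, and any external torque about the axle is negligible, so the system's angular momentum is conserved.
I_p = ½(31.0)(0.849)² = 11.17 kg·m².
Added inertia Σmr² = (7.70)(0.142)² + (20.7)(0.585)² = 7.239 kg·m²; I_f = 11.17 + 7.239 = 18.41 kg·m².
ω_f = I_p ω_i / I_f = (11.17)(33.3) / 18.41 = 20.21 rpm.

ω_f ≈ 20.2 rpm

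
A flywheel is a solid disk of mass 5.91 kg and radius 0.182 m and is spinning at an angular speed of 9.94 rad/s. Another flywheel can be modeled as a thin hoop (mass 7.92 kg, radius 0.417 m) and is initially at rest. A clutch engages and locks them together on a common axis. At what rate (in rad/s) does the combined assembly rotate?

No external torque acts about the common axis, so total angular momentum is conserved.
Moments of inertia: I_A = ½(5.91)(0.182)² = 0.09788 kg·m²; I_B = (7.92)(0.417)² = 1.377 kg·m².
Taking A's sense as positive: L = (0.09788)(9.94) = 0.9729 kg·m²·rad/s.
Combined I = 0.09788 + 1.377 = 1.475 kg·m².
ω_f = L / I = 0.9729 / 1.475 = 0.6596 rad/s.

|ω_f| ≈ 0.660 rad/s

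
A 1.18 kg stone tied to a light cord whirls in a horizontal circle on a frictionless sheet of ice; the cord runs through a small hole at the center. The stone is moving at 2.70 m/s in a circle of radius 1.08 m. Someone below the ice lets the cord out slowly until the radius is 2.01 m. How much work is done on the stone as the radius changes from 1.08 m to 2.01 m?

Central (radial) force ⇒ zero torque about the center ⇒ m v r is constant.
v₂ = v₁ r₁ / r₂ = (2.70)(1.08) / (2.01) = 1.451 m/s.
W = ΔKE = ½m(v₂² − v₁²) = -3.059 J.

W ≈ -3.06 J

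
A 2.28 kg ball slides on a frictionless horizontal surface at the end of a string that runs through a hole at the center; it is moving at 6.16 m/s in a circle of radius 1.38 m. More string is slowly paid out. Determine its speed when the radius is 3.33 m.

v₂ ≈ 2.55 m/s

Central (radial) force ⇒ zero torque about the center ⇒ m v r is constant.
v₂ = v₁ r₁ / r₂ = (6.16)(1.38) / (3.33) = 2.553 m/s.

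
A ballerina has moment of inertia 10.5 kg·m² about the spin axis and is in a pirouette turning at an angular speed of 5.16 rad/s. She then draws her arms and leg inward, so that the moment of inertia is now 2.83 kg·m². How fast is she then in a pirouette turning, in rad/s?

ω₂ ≈ 19.1 rad/s

Angular momentum about the spin axis is conserved since the torque about it is zero.
ω₂ = I₁ω₁ / I₂ = (10.50)(5.16 rad/s) / (2.830) = 19.14 rad/s.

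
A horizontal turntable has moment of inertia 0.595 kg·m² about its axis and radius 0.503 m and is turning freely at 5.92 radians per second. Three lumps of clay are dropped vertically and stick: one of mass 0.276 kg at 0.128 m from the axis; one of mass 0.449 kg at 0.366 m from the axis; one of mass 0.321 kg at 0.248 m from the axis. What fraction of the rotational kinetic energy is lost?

fraction ≈ 0.124

No external torque acts about the axis; L_before = L_after.
Added inertia Σmr² = (0.276)(0.128)² + (0.449)(0.366)² + (0.321)(0.248)² = 0.08441 kg·m²; I_f = 0.5950 + 0.08441 = 0.6794 kg·m².
ω_f = I_p ω_i / I_f = (0.5950)(5.92) / 0.6794 = 5.184 rad/s.
KE_i = ½(0.5950)(5.920 rad/s)² = 10.43 J; KE_f = ½(0.6794)(5.184)² = 9.131 J.
Fraction lost = 0.1242.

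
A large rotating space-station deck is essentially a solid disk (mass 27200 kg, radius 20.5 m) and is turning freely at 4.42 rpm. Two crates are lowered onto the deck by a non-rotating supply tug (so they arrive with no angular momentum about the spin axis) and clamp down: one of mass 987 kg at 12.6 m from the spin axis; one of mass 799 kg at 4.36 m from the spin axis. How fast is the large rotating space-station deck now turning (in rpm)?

ω_f ≈ 4.29 rpm

The added mass arrives with no angular momentum about the spin axis, and any external torque about the spin axis is negligible, so the system's angular momentum is conserved.
I_p = ½(27200)(20.5)² = 5.715e+06 kg·m².
Added inertia Σmr² = (987)(12.6)² + (799)(4.36)² = 1.719e+05 kg·m²; I_f = 5.715e+06 + 1.719e+05 = 5.887e+06 kg·m².
ω_f = I_p ω_i / I_f = (5.715e+06)(4.42) / 5.887e+06 = 4.291 rpm.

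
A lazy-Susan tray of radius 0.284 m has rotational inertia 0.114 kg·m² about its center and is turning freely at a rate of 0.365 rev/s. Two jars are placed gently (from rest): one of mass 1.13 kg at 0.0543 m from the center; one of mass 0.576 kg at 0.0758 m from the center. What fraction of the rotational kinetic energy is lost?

No external torque acts about the center; L_before = L_after.
Added inertia Σmr² = (1.13)(0.0543)² + (0.576)(0.0758)² = 0.006641 kg·m²; I_f = 0.1140 + 0.006641 = 0.1206 kg·m².
ω_f = I_p ω_i / I_f = (0.1140)(0.365) / 0.1206 = 0.3449 rev/s.
KE_i = ½(0.1140)(2.293 rad/s)² = 0.2998 J; KE_f = ½(0.1206)(2.167)² = 0.2833 J.
Fraction lost = 0.05505.

fraction ≈ 0.0550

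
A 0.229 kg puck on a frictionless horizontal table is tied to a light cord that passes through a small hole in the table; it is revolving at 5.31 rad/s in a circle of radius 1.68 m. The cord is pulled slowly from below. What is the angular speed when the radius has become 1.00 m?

The constraining force is radial, so m r² ω about the center is conserved.
ω₂ = ω₁ (r₁/r₂)² = (5.31)(1.68/1.00)² = 14.99 rad/s.

ω₂ ≈ 15.0 rad/s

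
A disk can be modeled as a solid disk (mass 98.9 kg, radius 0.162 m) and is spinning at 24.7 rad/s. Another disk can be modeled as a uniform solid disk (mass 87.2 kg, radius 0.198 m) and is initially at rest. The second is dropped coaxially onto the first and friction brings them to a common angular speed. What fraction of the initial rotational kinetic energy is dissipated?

fraction ≈ 0.568

The coupling torques are internal; angular momentum about the shared axis is conserved.
Moments of inertia: I_A = ½(98.9)(0.162)² = 1.298 kg·m²; I_B = ½(87.2)(0.198)² = 1.709 kg·m².
Taking A's sense as positive: L = (1.298)(24.7) = 32.05 kg·m²·rad/s.
Combined I = 1.298 + 1.709 = 3.007 kg·m².
ω_f = L / I = 32.05 / 3.007 = 10.66 rad/s.
KE_i = ½ΣIω² = 395.9 J; KE_f = ½(3.007)(10.66)² = 170.8 J.
Fraction dissipated = (KE_i − KE_f)/KE_i = 0.5684.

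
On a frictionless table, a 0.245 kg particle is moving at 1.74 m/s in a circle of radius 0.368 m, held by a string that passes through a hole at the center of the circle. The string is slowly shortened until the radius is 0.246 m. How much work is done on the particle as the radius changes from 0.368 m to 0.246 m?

W ≈ 0.459 J

The only horizontal force on the mass is along the cord (radial), so it exerts no torque about the hole and angular momentum m v r is conserved.
v₂ = v₁ r₁ / r₂ = (1.74)(0.368) / (0.246) = 2.603 m/s.
W = ΔKE = ½m(v₂² − v₁²) = 0.4591 J.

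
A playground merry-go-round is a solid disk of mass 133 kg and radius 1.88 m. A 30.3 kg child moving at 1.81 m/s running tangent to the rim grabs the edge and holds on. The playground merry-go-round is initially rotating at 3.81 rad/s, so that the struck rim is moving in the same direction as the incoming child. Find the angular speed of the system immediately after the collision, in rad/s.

About the axle the impulsive forces during the collision are internal, so angular momentum about that axis is conserved.
I_p = ½(133)(1.88)² = 235.0 kg·m². Taking the sense of the child's angular momentum as positive, L_{child} = m v R = (30.3)(1.81)(1.88) = 103.1 kg·m²/s.
L_i = +I_p ω_p + m v R = +(235.0)(3.81) + 103.1 = 998.6 kg·m²/s.
After sticking, I_f = I_p + m R² = 235.0 + (30.3)(1.88)² = 342.1 kg·m².
ω_f = L_i / I_f = 998.6 / 342.1 = 2.919 rad/s.

|ω_f| ≈ 2.92 rad/s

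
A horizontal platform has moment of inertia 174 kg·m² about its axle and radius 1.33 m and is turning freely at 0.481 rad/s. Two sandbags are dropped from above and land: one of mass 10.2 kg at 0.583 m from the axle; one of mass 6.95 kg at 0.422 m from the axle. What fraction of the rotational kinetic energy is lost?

fraction ≈ 0.0263

The added mass arrives with no angular momentum about the axle, and any external torque about the axle is negligible, so the system's angular momentum is conserved.
Added inertia Σmr² = (10.2)(0.583)² + (6.95)(0.422)² = 4.705 kg·m²; I_f = 174.0 + 4.705 = 178.7 kg·m².
ω_f = I_p ω_i / I_f = (174.0)(0.481) / 178.7 = 0.4683 rad/s.
KE_i = ½(174.0)(0.4810 rad/s)² = 20.13 J; KE_f = ½(178.7)(0.4683)² = 19.60 J.
Fraction lost = 0.02633.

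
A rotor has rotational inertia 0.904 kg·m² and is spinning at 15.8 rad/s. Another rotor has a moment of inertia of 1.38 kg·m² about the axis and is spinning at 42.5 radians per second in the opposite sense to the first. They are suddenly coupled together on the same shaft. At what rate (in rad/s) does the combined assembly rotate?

|ω_f| ≈ 19.4 rad/s

The coupling torques are internal; angular momentum about the shared axis is conserved.
Taking A's sense as positive: L = (0.9040)(15.8) − (1.380)(42.5) = -44.37 kg·m²·rad/s.
Combined I = 0.9040 + 1.380 = 2.284 kg·m².
ω_f = L / I = -44.37 / 2.284 = -19.43 rad/s.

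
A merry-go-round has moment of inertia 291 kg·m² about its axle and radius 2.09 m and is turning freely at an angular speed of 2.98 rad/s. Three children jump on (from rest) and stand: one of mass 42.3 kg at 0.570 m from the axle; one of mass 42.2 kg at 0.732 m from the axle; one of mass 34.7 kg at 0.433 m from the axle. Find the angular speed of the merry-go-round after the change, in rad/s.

No external torque acts about the axle; L_before = L_after.
Added inertia Σmr² = (42.3)(0.570)² + (42.2)(0.732)² + (34.7)(0.433)² = 42.86 kg·m²; I_f = 291.0 + 42.86 = 333.9 kg·m².
ω_f = I_p ω_i / I_f = (291.0)(2.98) / 333.9 = 2.597 rad/s.

ω_f ≈ 2.60 rad/s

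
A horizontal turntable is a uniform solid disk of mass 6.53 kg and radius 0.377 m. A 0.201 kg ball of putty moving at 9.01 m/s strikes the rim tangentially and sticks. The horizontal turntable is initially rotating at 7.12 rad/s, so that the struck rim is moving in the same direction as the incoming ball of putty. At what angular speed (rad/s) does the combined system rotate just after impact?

|ω_f| ≈ 8.09 rad/s

The axle reaction passes through the axle and exerts no torque about it; angular momentum about the axle is conserved through the impact.
I_p = ½(6.53)(0.377)² = 0.4641 kg·m². Taking the sense of the ball of putty's angular momentum as positive, L_{ball} = m v R = (0.201)(9.01)(0.377) = 0.6828 kg·m²/s.
L_i = +I_p ω_p + m v R = +(0.4641)(7.12) + 0.6828 = 3.987 kg·m²/s.
After sticking, I_f = I_p + m R² = 0.4641 + (0.201)(0.377)² = 0.4926 kg·m².
ω_f = L_i / I_f = 3.987 / 0.4926 = 8.093 rad/s.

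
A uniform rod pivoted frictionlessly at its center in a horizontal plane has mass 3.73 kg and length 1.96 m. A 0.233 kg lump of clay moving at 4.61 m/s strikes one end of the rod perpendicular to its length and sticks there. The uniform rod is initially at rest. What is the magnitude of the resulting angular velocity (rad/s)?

The axle reaction passes through the pivot and exerts no torque about it; angular momentum about the pivot is conserved through the impact.
I_p = (1/12)(3.73)(1.96)² = 1.194 kg·m². Taking the sense of the lump of clay's angular momentum as positive, L_{lump} = m v R = (0.233)(4.61)(1.96/2) = 1.053 kg·m²/s.
L_i = 0 + 1.053 = 1.053 kg·m²/s.
After sticking, I_f = I_p + m R² = 1.194 + (0.233)(1.96/2)² = 1.418 kg·m².
ω_f = L_i / I_f = 1.053 / 1.418 = 0.7424 rad/s.

|ω_f| ≈ 0.742 rad/s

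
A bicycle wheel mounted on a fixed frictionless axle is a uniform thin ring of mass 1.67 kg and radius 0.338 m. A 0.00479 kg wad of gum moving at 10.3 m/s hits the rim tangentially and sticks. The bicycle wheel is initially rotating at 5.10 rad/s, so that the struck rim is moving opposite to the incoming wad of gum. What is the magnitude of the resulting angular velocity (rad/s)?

The axle reaction passes through the axle and exerts no torque about it; angular momentum about the axle is conserved through the impact.
I_p = (1.67)(0.338)² = 0.1908 kg·m². Taking the sense of the wad of gum's angular momentum as positive, L_{wad} = m v R = (0.00479)(10.3)(0.338) = 0.01668 kg·m²/s.
L_i = −I_p ω_p + m v R = −(0.1908)(5.10) + 0.01668 = -0.9563 kg·m²/s.
After sticking, I_f = I_p + m R² = 0.1908 + (0.00479)(0.338)² = 0.1913 kg·m².
ω_f = L_i / I_f = -0.9563 / 0.1913 = -4.998 rad/s.

|ω_f| ≈ 5.00 rad/s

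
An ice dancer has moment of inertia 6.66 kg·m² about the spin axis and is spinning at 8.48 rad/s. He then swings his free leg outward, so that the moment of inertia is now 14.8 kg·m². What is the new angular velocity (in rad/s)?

With no external torque about the axis, L is conserved: I₁ω₁ = I₂ω₂.
ω₂ = I₁ω₁ / I₂ = (6.660)(8.48 rad/s) / (14.80) = 3.816 rad/s.

ω₂ ≈ 3.82 rad/s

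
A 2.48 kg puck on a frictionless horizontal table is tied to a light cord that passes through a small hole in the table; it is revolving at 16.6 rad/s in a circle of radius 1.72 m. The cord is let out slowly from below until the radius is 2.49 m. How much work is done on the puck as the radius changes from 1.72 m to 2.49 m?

The constraining force is radial, so m r² ω about the center is conserved.
ω₂ = ω₁ (r₁/r₂)² = (16.6)(1.72/2.49)² = 7.921 rad/s.
W = ΔKE = ½m(v₂² − v₁²) = -528.5 J.

W ≈ -529 J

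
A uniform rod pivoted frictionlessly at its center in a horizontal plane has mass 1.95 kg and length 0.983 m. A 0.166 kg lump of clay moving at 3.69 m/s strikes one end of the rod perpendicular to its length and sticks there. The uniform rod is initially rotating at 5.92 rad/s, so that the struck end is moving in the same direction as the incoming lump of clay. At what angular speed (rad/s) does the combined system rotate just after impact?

|ω_f| ≈ 6.24 rad/s

The axle reaction passes through the pivot and exerts no torque about it; angular momentum about the pivot is conserved through the impact.
I_p = (1/12)(1.95)(0.983)² = 0.1570 kg·m². Taking the sense of the lump of clay's angular momentum as positive, L_{lump} = m v R = (0.166)(3.69)(0.983/2) = 0.3011 kg·m²/s.
L_i = +I_p ω_p + m v R = +(0.1570)(5.92) + 0.3011 = 1.231 kg·m²/s.
After sticking, I_f = I_p + m R² = 0.1570 + (0.166)(0.983/2)² = 0.1971 kg·m².
ω_f = L_i / I_f = 1.231 / 0.1971 = 6.243 rad/s.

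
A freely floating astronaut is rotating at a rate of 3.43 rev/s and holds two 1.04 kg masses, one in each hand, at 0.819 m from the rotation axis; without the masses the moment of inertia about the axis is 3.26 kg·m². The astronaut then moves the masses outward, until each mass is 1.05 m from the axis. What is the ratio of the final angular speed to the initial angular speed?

ω₂/ω₁ ≈ 0.838

Angular momentum about the spin axis is conserved since the torque about it is zero.
I₁ = 3.26 + 2(1.04)(0.819)² = 4.655 kg·m²; I₂ = 3.26 + 2(1.04)(1.05)² = 5.553 kg·m².
ω₂/ω₁ = I₁/I₂ = 4.655 / 5.553 = 0.8383.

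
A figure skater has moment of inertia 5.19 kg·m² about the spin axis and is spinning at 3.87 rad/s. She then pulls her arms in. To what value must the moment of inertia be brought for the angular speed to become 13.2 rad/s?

No external torque acts about the spin axis, so angular momentum is conserved.
I₂ = I₁ω₁ / ω₂ = (5.19)(3.87) / (13.2) = 1.522 kg·m².

I₂ ≈ 1.52 kg·m²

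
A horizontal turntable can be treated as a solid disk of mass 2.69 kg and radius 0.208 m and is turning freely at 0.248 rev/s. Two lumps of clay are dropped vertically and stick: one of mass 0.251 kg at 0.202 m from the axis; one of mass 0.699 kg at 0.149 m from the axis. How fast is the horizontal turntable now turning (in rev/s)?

No external torque acts about the axis; L_before = L_after.
I_p = ½(2.69)(0.208)² = 0.05819 kg·m².
Added inertia Σmr² = (0.251)(0.202)² + (0.699)(0.149)² = 0.02576 kg·m²; I_f = 0.05819 + 0.02576 = 0.08395 kg·m².
ω_f = I_p ω_i / I_f = (0.05819)(0.248) / 0.08395 = 0.1719 rev/s.

ω_f ≈ 0.172 rev/s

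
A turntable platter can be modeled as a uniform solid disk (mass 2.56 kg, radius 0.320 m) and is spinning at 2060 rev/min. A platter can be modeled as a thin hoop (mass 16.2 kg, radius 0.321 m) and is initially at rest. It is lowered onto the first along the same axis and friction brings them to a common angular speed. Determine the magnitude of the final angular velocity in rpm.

The coupling torques are internal; angular momentum about the shared axis is conserved.
Moments of inertia: I_A = ½(2.56)(0.320)² = 0.1311 kg·m²; I_B = (16.2)(0.321)² = 1.669 kg·m².
Taking A's sense as positive: L = (0.1311)(2060) = 270.0 kg·m²·rpm.
Combined I = 0.1311 + 1.669 = 1.800 kg·m².
ω_f = L / I = 270.0 / 1.800 = 150.0 rpm.

|ω_f| ≈ 150 rpm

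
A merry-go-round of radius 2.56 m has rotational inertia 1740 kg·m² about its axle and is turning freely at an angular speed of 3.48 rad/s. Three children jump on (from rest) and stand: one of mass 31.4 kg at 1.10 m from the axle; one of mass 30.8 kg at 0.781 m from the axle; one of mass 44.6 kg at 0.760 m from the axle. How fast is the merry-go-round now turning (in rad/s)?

ω_f ≈ 3.32 rad/s

The added mass arrives with no angular momentum about the axle, and any external torque about the axle is negligible, so the system's angular momentum is conserved.
Added inertia Σmr² = (31.4)(1.10)² + (30.8)(0.781)² + (44.6)(0.760)² = 82.54 kg·m²; I_f = 1740 + 82.54 = 1823 kg·m².
ω_f = I_p ω_i / I_f = (1740)(3.48) / 1823 = 3.322 rad/s.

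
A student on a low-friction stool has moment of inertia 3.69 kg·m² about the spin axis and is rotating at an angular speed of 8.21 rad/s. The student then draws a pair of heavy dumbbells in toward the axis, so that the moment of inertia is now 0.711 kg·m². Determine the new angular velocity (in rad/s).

With no external torque about the axis, L is conserved: I₁ω₁ = I₂ω₂.
ω₂ = I₁ω₁ / I₂ = (3.690)(8.21 rad/s) / (0.7110) = 42.61 rad/s.

ω₂ ≈ 42.6 rad/s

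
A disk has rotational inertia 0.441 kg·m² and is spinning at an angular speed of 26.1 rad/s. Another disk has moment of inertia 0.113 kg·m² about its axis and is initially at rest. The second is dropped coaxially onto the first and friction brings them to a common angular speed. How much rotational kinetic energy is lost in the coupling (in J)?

ΔKE lost ≈ 30.6 J

The coupling torques are internal; angular momentum about the shared axis is conserved.
Taking A's sense as positive: L = (0.4410)(26.1) = 11.51 kg·m²·rad/s.
Combined I = 0.4410 + 0.1130 = 0.5540 kg·m².
ω_f = L / I = 11.51 / 0.5540 = 20.78 rad/s.
KE_i = ½ΣIω² = 150.2 J; KE_f = ½(0.5540)(20.78)² = 119.6 J.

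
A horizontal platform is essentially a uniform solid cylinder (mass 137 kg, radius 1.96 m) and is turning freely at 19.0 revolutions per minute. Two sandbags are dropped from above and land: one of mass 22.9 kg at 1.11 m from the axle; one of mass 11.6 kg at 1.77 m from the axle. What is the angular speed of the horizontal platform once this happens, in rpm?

No external torque acts about the axle; L_before = L_after.
I_p = ½(137)(1.96)² = 263.1 kg·m².
Added inertia Σmr² = (22.9)(1.11)² + (11.6)(1.77)² = 64.56 kg·m²; I_f = 263.1 + 64.56 = 327.7 kg·m².
ω_f = I_p ω_i / I_f = (263.1)(19.0) / 327.7 = 15.26 rpm.

ω_f ≈ 15.3 rpm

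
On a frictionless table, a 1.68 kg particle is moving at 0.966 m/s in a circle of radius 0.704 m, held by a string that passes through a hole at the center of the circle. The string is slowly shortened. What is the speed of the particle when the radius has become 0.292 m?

The only horizontal force on the mass is along the cord (radial), so it exerts no torque about the hole and angular momentum m v r is conserved.
v₂ = v₁ r₁ / r₂ = (0.966)(0.704) / (0.292) = 2.329 m/s.

v₂ ≈ 2.33 m/s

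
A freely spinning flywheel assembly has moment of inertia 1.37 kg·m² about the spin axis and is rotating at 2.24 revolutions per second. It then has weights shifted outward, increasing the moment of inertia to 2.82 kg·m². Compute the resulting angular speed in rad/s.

With no external torque about the axis, L is conserved: I₁ω₁ = I₂ω₂.
ω₂ = I₁ω₁ / I₂ = (1.370)(2.24 rev/s) / (2.820) = 1.088 rev/s = 6.838 rad/s.

ω₂ ≈ 6.84 rad/s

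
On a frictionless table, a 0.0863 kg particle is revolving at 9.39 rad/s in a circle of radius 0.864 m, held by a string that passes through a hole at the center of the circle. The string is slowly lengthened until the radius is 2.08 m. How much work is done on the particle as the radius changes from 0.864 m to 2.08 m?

W ≈ -2.35 J

No torque about the axis ⇒ m r₁² ω₁ = m r₂² ω₂.
ω₂ = ω₁ (r₁/r₂)² = (9.39)(0.864/2.08)² = 1.620 rad/s.
W = ΔKE = ½m(v₂² − v₁²) = -2.350 J.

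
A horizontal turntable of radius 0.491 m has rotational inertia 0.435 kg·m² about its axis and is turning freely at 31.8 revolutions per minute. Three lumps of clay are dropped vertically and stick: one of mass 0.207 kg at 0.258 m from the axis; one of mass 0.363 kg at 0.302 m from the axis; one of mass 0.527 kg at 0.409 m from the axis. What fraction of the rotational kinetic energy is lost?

fraction ≈ 0.237

No external torque acts about the axis; L_before = L_after.
Added inertia Σmr² = (0.207)(0.258)² + (0.363)(0.302)² + (0.527)(0.409)² = 0.1350 kg·m²; I_f = 0.4350 + 0.1350 = 0.5700 kg·m².
ω_f = I_p ω_i / I_f = (0.4350)(31.8) / 0.5700 = 24.27 rpm.
KE_i = ½(0.4350)(3.330 rad/s)² = 2.412 J; KE_f = ½(0.5700)(2.541)² = 1.841 J.
Fraction lost = 0.2369.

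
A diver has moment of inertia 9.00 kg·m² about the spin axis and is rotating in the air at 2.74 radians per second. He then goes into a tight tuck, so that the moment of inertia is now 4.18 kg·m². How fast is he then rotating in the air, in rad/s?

With no external torque about the axis, L is conserved: I₁ω₁ = I₂ω₂.
ω₂ = I₁ω₁ / I₂ = (9.000)(2.74 rad/s) / (4.180) = 5.900 rad/s.

ω₂ ≈ 5.90 rad/s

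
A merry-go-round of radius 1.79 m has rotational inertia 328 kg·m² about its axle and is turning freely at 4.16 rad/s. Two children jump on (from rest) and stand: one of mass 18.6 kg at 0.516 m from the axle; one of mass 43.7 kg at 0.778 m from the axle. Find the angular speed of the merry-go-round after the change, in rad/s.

ω_f ≈ 3.80 rad/s

The added mass arrives with no angular momentum about the axle, and any external torque about the axle is negligible, so the system's angular momentum is conserved.
Added inertia Σmr² = (18.6)(0.516)² + (43.7)(0.778)² = 31.40 kg·m²; I_f = 328.0 + 31.40 = 359.4 kg·m².
ω_f = I_p ω_i / I_f = (328.0)(4.16) / 359.4 = 3.797 rad/s.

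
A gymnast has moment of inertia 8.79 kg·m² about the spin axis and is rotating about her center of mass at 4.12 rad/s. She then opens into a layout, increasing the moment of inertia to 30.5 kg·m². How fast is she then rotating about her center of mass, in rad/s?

Angular momentum about the spin axis is conserved since the torque about it is zero.
ω₂ = I₁ω₁ / I₂ = (8.790)(4.12 rad/s) / (30.50) = 1.187 rad/s.

ω₂ ≈ 1.19 rad/s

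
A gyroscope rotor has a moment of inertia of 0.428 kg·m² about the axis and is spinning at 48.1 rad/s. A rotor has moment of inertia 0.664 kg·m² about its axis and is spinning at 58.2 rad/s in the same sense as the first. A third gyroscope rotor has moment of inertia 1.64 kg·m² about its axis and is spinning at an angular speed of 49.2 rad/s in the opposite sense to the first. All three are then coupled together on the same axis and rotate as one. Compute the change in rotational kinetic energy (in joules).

The coupling torques are internal; angular momentum about the shared axis is conserved.
Taking A's sense as positive: L = (0.4280)(48.1) + (0.6640)(58.2) − (1.640)(49.2) = -21.46 kg·m²·rad/s.
Combined I = 0.4280 + 0.6640 + 1.640 = 2.732 kg·m².
ω_f = L / I = -21.46 / 2.732 = -7.854 rad/s.
KE_i = ½ΣIω² = 3605 J; KE_f = ½(2.732)(7.854)² = 84.26 J.

ΔKE ≈ -3520 J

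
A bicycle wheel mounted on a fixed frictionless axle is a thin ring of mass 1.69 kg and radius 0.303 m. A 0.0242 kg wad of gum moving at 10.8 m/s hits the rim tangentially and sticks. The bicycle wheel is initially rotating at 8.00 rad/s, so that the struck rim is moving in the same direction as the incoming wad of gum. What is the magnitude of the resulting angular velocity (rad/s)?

The axle reaction passes through the axle and exerts no torque about it; angular momentum about the axle is conserved through the impact.
I_p = (1.69)(0.303)² = 0.1552 kg·m². Taking the sense of the wad of gum's angular momentum as positive, L_{wad} = m v R = (0.0242)(10.8)(0.303) = 0.07919 kg·m²/s.
L_i = +I_p ω_p + m v R = +(0.1552)(8.00) + 0.07919 = 1.320 kg·m²/s.
After sticking, I_f = I_p + m R² = 0.1552 + (0.0242)(0.303)² = 0.1574 kg·m².
ω_f = L_i / I_f = 1.320 / 0.1574 = 8.390 rad/s.

|ω_f| ≈ 8.39 rad/s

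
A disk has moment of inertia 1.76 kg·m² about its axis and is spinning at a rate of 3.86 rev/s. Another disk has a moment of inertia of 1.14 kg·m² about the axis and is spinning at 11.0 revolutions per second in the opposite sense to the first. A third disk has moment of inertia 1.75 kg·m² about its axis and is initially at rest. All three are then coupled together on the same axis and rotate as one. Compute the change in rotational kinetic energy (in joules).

The coupling torques are internal; angular momentum about the shared axis is conserved.
Taking A's sense as positive: L = (1.760)(3.86) − (1.140)(11.0) = -5.746 kg·m²·rev/s.
Combined I = 1.760 + 1.140 + 1.750 = 4.650 kg·m².
ω_f = L / I = -5.746 / 4.650 = -1.236 rev/s.
KE_i = ½ΣIω² = 3240 J; KE_f = ½(4.650)(7.765)² = 140.2 J.

ΔKE ≈ -3100 J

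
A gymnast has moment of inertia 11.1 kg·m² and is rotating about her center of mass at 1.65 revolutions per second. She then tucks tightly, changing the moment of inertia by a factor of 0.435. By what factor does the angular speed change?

ω₂/ω₁ ≈ 2.30

No external torque acts about the spin axis, so angular momentum is conserved.
I₂ = 0.435 × 11.1 = 4.829 kg·m².
ω₂/ω₁ = I₁/I₂ = 11.10 / 4.829 = 2.299.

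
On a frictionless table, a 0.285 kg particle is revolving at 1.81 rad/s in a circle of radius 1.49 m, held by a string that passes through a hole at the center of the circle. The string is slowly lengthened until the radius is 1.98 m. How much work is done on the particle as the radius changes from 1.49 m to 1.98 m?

W ≈ -0.450 J

The constraining force is radial, so m r² ω about the center is conserved.
ω₂ = ω₁ (r₁/r₂)² = (1.81)(1.49/1.98)² = 1.025 rad/s.
W = ΔKE = ½m(v₂² − v₁²) = -0.4495 J.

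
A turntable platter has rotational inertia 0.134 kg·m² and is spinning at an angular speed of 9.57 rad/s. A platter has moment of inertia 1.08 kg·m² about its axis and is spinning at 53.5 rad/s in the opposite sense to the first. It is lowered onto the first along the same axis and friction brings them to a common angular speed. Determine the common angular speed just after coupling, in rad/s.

|ω_f| ≈ 46.5 rad/s

No external torque acts about the common axis, so total angular momentum is conserved.
Taking A's sense as positive: L = (0.1340)(9.57) − (1.080)(53.5) = -56.50 kg·m²·rad/s.
Combined I = 0.1340 + 1.080 = 1.214 kg·m².
ω_f = L / I = -56.50 / 1.214 = -46.54 rad/s.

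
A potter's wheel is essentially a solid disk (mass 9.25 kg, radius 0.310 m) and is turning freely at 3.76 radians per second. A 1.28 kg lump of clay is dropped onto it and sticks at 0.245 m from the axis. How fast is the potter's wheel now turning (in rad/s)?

ω_f ≈ 3.21 rad/s

No external torque acts about the axis; L_before = L_after.
I_p = ½(9.25)(0.310)² = 0.4445 kg·m².
Added inertia Σmr² = (1.28)(0.245)² = 0.07683 kg·m²; I_f = 0.4445 + 0.07683 = 0.5213 kg·m².
ω_f = I_p ω_i / I_f = (0.4445)(3.76) / 0.5213 = 3.206 rad/s.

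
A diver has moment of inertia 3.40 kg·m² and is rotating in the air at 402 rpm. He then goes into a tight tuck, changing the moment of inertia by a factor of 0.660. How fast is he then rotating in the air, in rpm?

ω₂ ≈ 609 rpm

With no external torque about the axis, L is conserved: I₁ω₁ = I₂ω₂.
I₂ = 0.660 × 3.40 = 2.244 kg·m².
ω₂ = I₁ω₁ / I₂ = (3.400)(402 rpm) / (2.244) = 609.1 rpm.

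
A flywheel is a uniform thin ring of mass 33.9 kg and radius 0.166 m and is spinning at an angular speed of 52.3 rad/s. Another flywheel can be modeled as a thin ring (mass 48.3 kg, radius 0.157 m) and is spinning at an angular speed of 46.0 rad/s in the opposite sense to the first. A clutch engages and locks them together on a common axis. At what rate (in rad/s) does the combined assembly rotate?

No external torque acts about the common axis, so total angular momentum is conserved.
Moments of inertia: I_A = (33.9)(0.166)² = 0.9341 kg·m²; I_B = (48.3)(0.157)² = 1.191 kg·m².
Taking A's sense as positive: L = (0.9341)(52.3) − (1.191)(46.0) = -5.909 kg·m²·rad/s.
Combined I = 0.9341 + 1.191 = 2.125 kg·m².
ω_f = L / I = -5.909 / 2.125 = -2.781 rad/s.

|ω_f| ≈ 2.78 rad/s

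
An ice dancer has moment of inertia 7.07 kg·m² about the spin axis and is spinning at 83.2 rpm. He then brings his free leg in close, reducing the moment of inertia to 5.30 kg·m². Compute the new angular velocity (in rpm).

No external torque acts about the spin axis, so angular momentum is conserved.
ω₂ = I₁ω₁ / I₂ = (7.070)(83.2 rpm) / (5.300) = 111.0 rpm.

ω₂ ≈ 111 rpm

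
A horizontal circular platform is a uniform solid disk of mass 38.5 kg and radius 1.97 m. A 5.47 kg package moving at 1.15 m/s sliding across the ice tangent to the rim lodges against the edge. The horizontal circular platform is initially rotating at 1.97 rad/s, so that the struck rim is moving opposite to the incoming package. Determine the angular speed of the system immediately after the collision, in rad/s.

|ω_f| ≈ 1.40 rad/s

The axle reaction passes through the central axle and exerts no torque about it; angular momentum about the central axle is conserved through the impact.
I_p = ½(38.5)(1.97)² = 74.71 kg·m². Taking the sense of the package's angular momentum as positive, L_{package} = m v R = (5.47)(1.15)(1.97) = 12.39 kg·m²/s.
L_i = −I_p ω_p + m v R = −(74.71)(1.97) + 12.39 = -134.8 kg·m²/s.
After sticking, I_f = I_p + m R² = 74.71 + (5.47)(1.97)² = 95.94 kg·m².
ω_f = L_i / I_f = -134.8 / 95.94 = -1.405 rad/s.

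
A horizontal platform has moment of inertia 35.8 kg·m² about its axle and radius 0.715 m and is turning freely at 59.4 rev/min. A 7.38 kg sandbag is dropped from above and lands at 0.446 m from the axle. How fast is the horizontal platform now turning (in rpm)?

ω_f ≈ 57.1 rpm

No external torque acts about the axle; L_before = L_after.
Added inertia Σmr² = (7.38)(0.446)² = 1.468 kg·m²; I_f = 35.80 + 1.468 = 37.27 kg·m².
ω_f = I_p ω_i / I_f = (35.80)(59.4) / 37.27 = 57.06 rpm.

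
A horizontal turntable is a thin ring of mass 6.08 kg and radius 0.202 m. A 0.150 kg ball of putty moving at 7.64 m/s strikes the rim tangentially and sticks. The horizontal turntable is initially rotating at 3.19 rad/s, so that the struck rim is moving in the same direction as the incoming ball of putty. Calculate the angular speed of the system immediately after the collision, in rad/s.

|ω_f| ≈ 4.02 rad/s

About the axle the impulsive forces during the collision are internal, so angular momentum about that axis is conserved.
I_p = (6.08)(0.202)² = 0.2481 kg·m². Taking the sense of the ball of putty's angular momentum as positive, L_{ball} = m v R = (0.150)(7.64)(0.202) = 0.2315 kg·m²/s.
L_i = +I_p ω_p + m v R = +(0.2481)(3.19) + 0.2315 = 1.023 kg·m²/s.
After sticking, I_f = I_p + m R² = 0.2481 + (0.150)(0.202)² = 0.2542 kg·m².
ω_f = L_i / I_f = 1.023 / 0.2542 = 4.024 rad/s.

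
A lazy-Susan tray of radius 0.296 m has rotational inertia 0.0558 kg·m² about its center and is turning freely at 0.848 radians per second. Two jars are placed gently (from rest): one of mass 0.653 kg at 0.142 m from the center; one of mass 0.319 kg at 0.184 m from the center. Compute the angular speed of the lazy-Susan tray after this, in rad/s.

No external torque acts about the center; L_before = L_after.
Added inertia Σmr² = (0.653)(0.142)² + (0.319)(0.184)² = 0.02397 kg·m²; I_f = 0.05580 + 0.02397 = 0.07977 kg·m².
ω_f = I_p ω_i / I_f = (0.05580)(0.848) / 0.07977 = 0.5932 rad/s.

ω_f ≈ 0.593 rad/s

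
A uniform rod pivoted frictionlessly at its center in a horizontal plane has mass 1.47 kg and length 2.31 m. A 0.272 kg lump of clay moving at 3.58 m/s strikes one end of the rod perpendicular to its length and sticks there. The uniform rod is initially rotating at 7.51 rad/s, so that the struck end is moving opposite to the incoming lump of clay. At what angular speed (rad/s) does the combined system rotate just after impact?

The axle reaction passes through the pivot and exerts no torque about it; angular momentum about the pivot is conserved through the impact.
I_p = (1/12)(1.47)(2.31)² = 0.6537 kg·m². Taking the sense of the lump of clay's angular momentum as positive, L_{lump} = m v R = (0.272)(3.58)(2.31/2) = 1.125 kg·m²/s.
L_i = −I_p ω_p + m v R = −(0.6537)(7.51) + 1.125 = -3.784 kg·m²/s.
After sticking, I_f = I_p + m R² = 0.6537 + (0.272)(2.31/2)² = 1.017 kg·m².
ω_f = L_i / I_f = -3.784 / 1.017 = -3.723 rad/s.

|ω_f| ≈ 3.72 rad/s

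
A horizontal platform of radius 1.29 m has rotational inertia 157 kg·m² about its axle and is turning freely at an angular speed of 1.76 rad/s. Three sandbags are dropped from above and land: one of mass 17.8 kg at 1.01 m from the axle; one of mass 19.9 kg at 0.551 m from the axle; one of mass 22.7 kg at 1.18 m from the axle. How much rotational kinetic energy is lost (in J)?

No external torque acts about the axle; L_before = L_after.
Added inertia Σmr² = (17.8)(1.01)² + (19.9)(0.551)² + (22.7)(1.18)² = 55.81 kg·m²; I_f = 157.0 + 55.81 = 212.8 kg·m².
ω_f = I_p ω_i / I_f = (157.0)(1.76) / 212.8 = 1.298 rad/s.
KE_i = ½(157.0)(1.760 rad/s)² = 243.2 J; KE_f = ½(212.8)(1.298)² = 179.4 J.

energy lost ≈ 63.8 J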